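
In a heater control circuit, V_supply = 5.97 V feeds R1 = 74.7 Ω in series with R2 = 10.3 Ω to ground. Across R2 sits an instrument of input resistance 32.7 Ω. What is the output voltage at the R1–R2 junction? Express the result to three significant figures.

V_out ≈ 0.567 V

First combine the lower leg with the load: R2 ‖ R_L = 7.833 Ω.
Now apply the divider: V_out = 5.97 × 0.09491 = 0.5666 V.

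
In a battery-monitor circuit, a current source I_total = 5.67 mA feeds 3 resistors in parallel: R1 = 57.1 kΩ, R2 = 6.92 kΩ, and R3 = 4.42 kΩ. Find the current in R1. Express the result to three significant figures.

I ≈ 0.256 mA

Total conductance ΣG = 1/57.1 + 1/6.92 + 1/4.42 = 0.3883 (units of 1/kΩ).
By the current-divider rule, I = I_total · G_k/ΣG = 5.67 × 0.04511 = 0.2558 mA.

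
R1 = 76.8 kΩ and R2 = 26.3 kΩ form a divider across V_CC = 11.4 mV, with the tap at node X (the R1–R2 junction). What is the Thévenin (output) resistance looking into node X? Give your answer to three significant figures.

Zeroing V_CC shorts the top of R1 to ground, so R_th = R1 ‖ R2 = 19.59 kΩ.

R_th ≈ 19.6 kΩ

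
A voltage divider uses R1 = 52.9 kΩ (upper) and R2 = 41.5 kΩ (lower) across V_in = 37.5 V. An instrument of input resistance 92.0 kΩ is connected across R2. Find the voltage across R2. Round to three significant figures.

R2 ‖ R_L = (41.5 × 92.0)/(41.5 + 92.0) = 28.60 kΩ.
Now apply the divider: V_out = 37.5 × 0.3509 = 13.16 V.
(Unloaded it would be 16.5 V; the load pulls it down.)

V_out ≈ 13.2 V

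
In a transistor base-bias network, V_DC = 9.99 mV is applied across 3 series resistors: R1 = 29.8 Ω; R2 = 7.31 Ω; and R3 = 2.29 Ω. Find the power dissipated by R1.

The common current is I = 9.99/39.40 = 0.2536 mA.
P(R1) = I²·R1 = (0.2536)² × 29.8 = 1.916 µW.

P ≈ 1.92 µW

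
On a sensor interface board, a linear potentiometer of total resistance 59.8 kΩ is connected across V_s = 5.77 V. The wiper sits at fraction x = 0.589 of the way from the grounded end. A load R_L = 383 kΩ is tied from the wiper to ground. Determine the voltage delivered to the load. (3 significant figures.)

V_out ≈ 3.27 V

The pot divides into 24.58 kΩ above the wiper and 35.22 kΩ below.
R_L loads the lower segment: effective lower R = 32.26 kΩ.
V_out = 5.77 × 32.26/(24.58 + 32.26) = 3.275 V.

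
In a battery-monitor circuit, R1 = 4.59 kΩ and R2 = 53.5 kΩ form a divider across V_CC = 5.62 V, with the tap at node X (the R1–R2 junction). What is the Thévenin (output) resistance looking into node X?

With V_CC suppressed (replaced by a short), R_th = R1 ‖ R2 = (4.590 × 53.5)/(4.590 + 53.5) = 4.227 kΩ.

R_th ≈ 4.23 kΩ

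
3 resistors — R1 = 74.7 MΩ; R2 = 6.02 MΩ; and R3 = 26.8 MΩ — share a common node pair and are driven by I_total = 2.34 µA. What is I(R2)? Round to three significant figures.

I ≈ 1.79 µA

Total conductance ΣG = 1/74.7 + 1/6.02 + 1/26.8 = 0.2168 (units of 1/MΩ).
By the current-divider rule, I = I_total · G_k/ΣG = 2.34 × 0.7662 = 1.793 µA.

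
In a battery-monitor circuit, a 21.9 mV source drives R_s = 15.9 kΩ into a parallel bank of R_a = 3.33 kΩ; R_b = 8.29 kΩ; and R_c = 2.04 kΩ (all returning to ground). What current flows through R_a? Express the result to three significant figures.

Equivalent of the parallel group: R_p = 1.098 kΩ.
V_A = 21.9 × 1.098/17.00 = 1.414 mV.
I(R_a) = V_A / R_a = 1.414/3.33 = 0.4247 µA.

I ≈ 0.425 µA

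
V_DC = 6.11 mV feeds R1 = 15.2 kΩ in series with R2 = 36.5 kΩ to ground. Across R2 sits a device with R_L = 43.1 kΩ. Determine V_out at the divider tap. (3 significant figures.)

First combine the lower leg with the load: R2 ‖ R_L = 19.76 kΩ.
Now apply the divider: V_out = 6.11 × 0.5653 = 3.454 mV.

V_out ≈ 3.45 mV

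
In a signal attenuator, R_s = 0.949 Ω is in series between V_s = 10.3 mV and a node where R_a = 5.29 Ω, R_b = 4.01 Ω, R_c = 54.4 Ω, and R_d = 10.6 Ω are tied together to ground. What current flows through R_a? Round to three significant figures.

Combine the parallel branches: R_p = (1/5.29 + 1/4.01 + 1/54.4 + 1/10.6)⁻¹ = 1.814 Ω.
V_A = 10.3 × 1.814/2.763 = 6.763 mV.
I(R_a) = V_A / R_a = 6.763/5.29 = 1.278 mA.

I ≈ 1.28 mA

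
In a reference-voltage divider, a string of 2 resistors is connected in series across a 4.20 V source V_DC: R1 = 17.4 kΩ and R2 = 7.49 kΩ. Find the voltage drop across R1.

Total series resistance ΣR = 17.4 + 7.49 = 24.89 kΩ.
Voltage divider: V = V_DC · (17.40 / 24.89) = 4.20 × 0.6991 = 2.936 V.

V ≈ 2.94 V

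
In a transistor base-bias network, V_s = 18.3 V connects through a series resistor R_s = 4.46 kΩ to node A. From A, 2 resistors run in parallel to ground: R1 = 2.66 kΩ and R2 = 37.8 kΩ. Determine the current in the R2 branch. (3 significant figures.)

I ≈ 0.173 mA

Combine the parallel branches: R_p = (1/2.66 + 1/37.8)⁻¹ = 2.485 kΩ.
V_A by voltage divider: V_A = 18.3 × 2.485/(4.46 + 2.485) = 6.548 V.
I(R2) = V_A / R2 = 6.548/37.8 = 0.1732 mA.
(Check via current divider: I_total = 2.635 mA; share G_k/ΣG = 0.06574 → same result.)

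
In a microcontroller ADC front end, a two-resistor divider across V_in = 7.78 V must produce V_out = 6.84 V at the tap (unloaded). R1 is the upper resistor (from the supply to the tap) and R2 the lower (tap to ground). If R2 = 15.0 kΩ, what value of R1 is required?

R1 ≈ 2.06 kΩ

V_out/V_in = R2/(R1+R2) = 0.8792.
Rearranging, R1 = R2·(1−k)/k = 15.0 × 0.1374 = 2.061 kΩ.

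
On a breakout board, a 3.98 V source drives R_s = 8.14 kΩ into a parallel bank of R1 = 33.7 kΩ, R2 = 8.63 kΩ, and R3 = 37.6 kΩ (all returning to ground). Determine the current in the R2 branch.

I ≈ 0.192 mA

Parallel bank: R_p = 1/(1/33.7 + 1/8.63 + 1/37.6) = 5.809 kΩ.
V_A = 3.98 × 5.809/13.95 = 1.657 V.
I(R2) = V_A / R2 = 1.657/8.63 = 0.1921 mA.
(Check via current divider: I_total = 0.2853 mA; share G_k/ΣG = 0.6731 → same result.)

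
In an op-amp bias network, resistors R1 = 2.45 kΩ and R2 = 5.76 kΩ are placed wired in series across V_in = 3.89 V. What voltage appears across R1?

V ≈ 1.16 V

ΣR = 2.45 + 5.76 = 8.210 kΩ.
Voltage divider: V = V_in · (2.450 / 8.210) = 3.89 × 0.2984 = 1.161 V.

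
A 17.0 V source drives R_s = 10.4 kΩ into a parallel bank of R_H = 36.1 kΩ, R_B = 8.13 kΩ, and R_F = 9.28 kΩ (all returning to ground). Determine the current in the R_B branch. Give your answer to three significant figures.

I ≈ 0.567 mA

Equivalent of the parallel group: R_p = 3.869 kΩ.
V_A by voltage divider: V_A = 17.0 × 3.869/(10.4 + 3.869) = 4.610 V.
I(R_B) = V_A / R_B = 4.610/8.13 = 0.5670 mA.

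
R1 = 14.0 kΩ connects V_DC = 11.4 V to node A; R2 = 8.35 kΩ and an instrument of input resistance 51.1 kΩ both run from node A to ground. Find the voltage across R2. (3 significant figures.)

R2 ‖ R_L = (8.35 × 51.1)/(8.35 + 51.1) = 7.177 kΩ.
Voltage divider with the loaded lower leg: V_out = 11.4 × 7.177/(14.0 + 7.177) = 11.4 × 0.3389 = 3.864 V.

V_out ≈ 3.86 V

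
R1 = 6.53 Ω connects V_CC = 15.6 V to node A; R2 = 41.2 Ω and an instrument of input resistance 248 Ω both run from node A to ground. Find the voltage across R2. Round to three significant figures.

V_out ≈ 13.2 V

The load sits in parallel with R2, giving an effective lower resistance R2' = R2·R_L/(R2+R_L) = 35.33 Ω.
Then V_out = V_CC · R2'/(R1 + R2') = 15.6 × 35.33/41.86 = 13.17 V.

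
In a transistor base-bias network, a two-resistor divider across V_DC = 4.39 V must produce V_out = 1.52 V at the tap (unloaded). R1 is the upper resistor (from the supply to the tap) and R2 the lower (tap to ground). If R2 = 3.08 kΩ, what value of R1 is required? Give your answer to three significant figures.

V_out/V_DC = R2/(R1+R2) = 0.3462.
R1 = R2·(1/k − 1) = 3.08 × 1.888 = 5.816 kΩ.

R1 ≈ 5.82 kΩ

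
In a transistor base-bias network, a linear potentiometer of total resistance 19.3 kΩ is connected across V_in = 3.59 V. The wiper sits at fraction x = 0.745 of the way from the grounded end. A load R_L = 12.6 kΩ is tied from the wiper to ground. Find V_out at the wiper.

The pot divides into 4.921 kΩ above the wiper and 14.38 kΩ below.
R_L loads the lower segment: effective lower R = 6.715 kΩ.
Loaded-divider output: V_out = 3.59 × 0.5771 = 2.072 V.

V_out ≈ 2.07 V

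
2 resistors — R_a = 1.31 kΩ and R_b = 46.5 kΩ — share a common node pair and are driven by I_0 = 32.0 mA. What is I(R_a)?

I ≈ 31.1 mA

For two parallel branches, I_k = I_0 · (other R)/(sum of R).
So I = 32.0 × 46.5/47.81 = 31.12 mA.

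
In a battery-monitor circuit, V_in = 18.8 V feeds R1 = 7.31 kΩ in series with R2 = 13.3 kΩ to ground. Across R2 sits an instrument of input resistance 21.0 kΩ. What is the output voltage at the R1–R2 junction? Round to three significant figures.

R2 ‖ R_L = (13.3 × 21.0)/(13.3 + 21.0) = 8.143 kΩ.
Now apply the divider: V_out = 18.8 × 0.5269 = 9.907 V.
(Unloaded it would be 12.1 V; the load pulls it down.)

V_out ≈ 9.91 V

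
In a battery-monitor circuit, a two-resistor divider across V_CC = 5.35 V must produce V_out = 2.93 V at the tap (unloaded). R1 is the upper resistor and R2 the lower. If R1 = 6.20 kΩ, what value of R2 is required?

The divider ratio is R2/(R1+R2) = 2.93/5.35 = 0.5477.
So R2 = R1 · V_out/(V_CC − V_out) = 6.20 × 2.93/(5.35 − 2.93) = 6.20 × 1.211 = 7.507 kΩ.

R2 ≈ 7.51 kΩ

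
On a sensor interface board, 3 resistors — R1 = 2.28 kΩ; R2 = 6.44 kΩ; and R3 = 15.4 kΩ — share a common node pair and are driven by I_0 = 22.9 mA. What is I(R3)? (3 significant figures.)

Conductances: ΣG = 1/2.28 + 1/6.44 + 1/15.4 = 0.6588 (1/kΩ).
Current divider: I(R3) = I_0 · G_k/ΣG = 22.9 × (0.06494/0.6588) = 22.9 × 0.09856 = 2.257 mA.

I ≈ 2.26 mA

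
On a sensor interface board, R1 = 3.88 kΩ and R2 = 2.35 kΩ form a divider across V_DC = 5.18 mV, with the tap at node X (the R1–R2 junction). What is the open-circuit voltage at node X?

V_th ≈ 1.95 mV

With X open, the divider is unloaded: V_th = 5.18 × 2.35/6.230 = 1.954 mV.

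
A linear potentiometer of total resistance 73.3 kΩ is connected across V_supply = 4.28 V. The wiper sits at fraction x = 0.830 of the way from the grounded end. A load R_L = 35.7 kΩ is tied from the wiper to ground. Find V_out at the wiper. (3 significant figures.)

Lower segment x·R_p = 60.84 kΩ; upper segment (1−x)·R_p = 12.46 kΩ.
Lower segment in parallel with the load: 60.84 ‖ 35.7 = 22.50 kΩ.
Loaded-divider output: V_out = 4.28 × 0.6436 = 2.754 V.

V_out ≈ 2.75 V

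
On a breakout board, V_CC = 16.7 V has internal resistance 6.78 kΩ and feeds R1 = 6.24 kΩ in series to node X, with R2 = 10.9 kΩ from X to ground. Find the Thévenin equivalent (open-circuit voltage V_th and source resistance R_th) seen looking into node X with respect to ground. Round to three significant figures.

V_th ≈ 7.61 V, R_th ≈ 5.93 kΩ

R1' = 6.78 + 6.24 = 13.02 kΩ (source resistance + R1).
V_th is the unloaded tap voltage: V_CC · R2/(R1'+R2) = 16.7 × 0.4557 = 7.610 V.
Zeroing V_CC shorts the top of R1' to ground, so R_th = R1' ‖ R2 = 5.933 kΩ.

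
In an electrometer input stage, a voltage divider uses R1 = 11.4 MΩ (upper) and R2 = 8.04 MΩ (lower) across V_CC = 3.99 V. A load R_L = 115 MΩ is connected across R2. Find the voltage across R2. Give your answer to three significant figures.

V_out ≈ 1.59 V

R2 ‖ R_L = (8.04 × 115)/(8.04 + 115) = 7.515 MΩ.
Now apply the divider: V_out = 3.99 × 0.3973 = 1.585 V.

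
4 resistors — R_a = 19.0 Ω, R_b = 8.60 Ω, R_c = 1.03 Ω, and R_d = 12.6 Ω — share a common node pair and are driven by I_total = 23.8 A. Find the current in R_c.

I ≈ 19.0 A

ΣG = 1/19.0 + 1/8.60 + 1/1.03 + 1/12.6 = 1.219.
By the current-divider rule, I = I_total · G_k/ΣG = 23.8 × 0.7964 = 18.95 A.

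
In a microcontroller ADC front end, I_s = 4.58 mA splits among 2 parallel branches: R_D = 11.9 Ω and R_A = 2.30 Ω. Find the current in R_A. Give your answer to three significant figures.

For two parallel branches, I_k = I_s · (other R)/(sum of R).
So I = 4.58 × 11.9/14.20 = 3.838 mA.

I ≈ 3.84 mA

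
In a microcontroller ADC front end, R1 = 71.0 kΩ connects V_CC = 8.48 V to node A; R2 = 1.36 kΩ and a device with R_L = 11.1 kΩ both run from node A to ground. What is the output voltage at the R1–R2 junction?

The load sits in parallel with R2, giving an effective lower resistance R2' = R2·R_L/(R2+R_L) = 1.212 kΩ.
Now apply the divider: V_out = 8.48 × 0.01678 = 0.1423 V.

V_out ≈ 0.142 V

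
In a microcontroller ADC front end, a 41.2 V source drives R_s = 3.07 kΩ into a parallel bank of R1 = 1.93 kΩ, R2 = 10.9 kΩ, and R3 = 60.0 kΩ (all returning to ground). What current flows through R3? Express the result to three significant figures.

Equivalent of the parallel group: R_p = 1.596 kΩ.
V_A = 41.2 × 1.596/4.666 = 14.09 V.
Branch current I = V_A/R3 = 14.09/60.0 = 0.2349 mA.

I ≈ 0.235 mA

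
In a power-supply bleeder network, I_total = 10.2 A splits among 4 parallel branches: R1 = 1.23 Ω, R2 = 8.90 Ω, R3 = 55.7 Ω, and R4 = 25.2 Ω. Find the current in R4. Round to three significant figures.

ΣG = 1/1.23 + 1/8.90 + 1/55.7 + 1/25.2 = 0.9830.
By the current-divider rule, I = I_total · G_k/ΣG = 10.2 × 0.04037 = 0.4118 A.

I ≈ 0.412 A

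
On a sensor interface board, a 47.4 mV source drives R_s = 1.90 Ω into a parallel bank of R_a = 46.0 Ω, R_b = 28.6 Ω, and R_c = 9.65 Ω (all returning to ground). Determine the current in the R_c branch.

Equivalent of the parallel group: R_p = 6.237 Ω.
Node voltage V_A = V_CC · R_p/(R_s + R_p) = 47.4 × 0.7665 = 36.33 mV.
I(R_c) = V_A / R_c = 36.33/9.65 = 3.765 mA.

I ≈ 3.76 mA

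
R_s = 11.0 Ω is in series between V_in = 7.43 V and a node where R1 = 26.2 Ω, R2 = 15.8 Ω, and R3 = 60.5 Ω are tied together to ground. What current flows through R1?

Combine the parallel branches: R_p = (1/26.2 + 1/15.8 + 1/60.5)⁻¹ = 8.475 Ω.
V_A = 7.43 × 8.475/19.48 = 3.233 V.
I(R1) = V_A / R1 = 3.233/26.2 = 0.1234 A.
(Equivalently: I_total = 0.3815 A, then current-divider fraction G_k/ΣG = 0.3235.)

I ≈ 0.123 A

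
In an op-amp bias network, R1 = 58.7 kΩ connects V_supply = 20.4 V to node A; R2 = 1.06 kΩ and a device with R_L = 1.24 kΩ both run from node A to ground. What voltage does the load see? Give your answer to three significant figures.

V_out ≈ 0.197 V

R2 ‖ R_L = (1.06 × 1.24)/(1.06 + 1.24) = 0.5715 kΩ.
Then V_out = V_supply · R2'/(R1 + R2') = 20.4 × 0.5715/59.27 = 0.1967 V.
(Unloaded it would be 0.362 V; the load pulls it down.)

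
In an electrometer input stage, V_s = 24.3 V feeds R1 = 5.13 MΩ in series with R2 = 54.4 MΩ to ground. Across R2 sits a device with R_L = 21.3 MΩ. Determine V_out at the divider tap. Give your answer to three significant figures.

The load sits in parallel with R2, giving an effective lower resistance R2' = R2·R_L/(R2+R_L) = 15.31 MΩ.
Voltage divider with the loaded lower leg: V_out = 24.3 × 15.31/(5.13 + 15.31) = 24.3 × 0.7490 = 18.20 V.
(Unloaded it would be 22.2 V; the load pulls it down.)

V_out ≈ 18.2 V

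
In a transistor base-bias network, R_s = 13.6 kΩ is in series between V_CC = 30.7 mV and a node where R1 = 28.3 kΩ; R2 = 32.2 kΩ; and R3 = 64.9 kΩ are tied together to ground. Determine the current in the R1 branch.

Combine the parallel branches: R_p = (1/28.3 + 1/32.2 + 1/64.9)⁻¹ = 12.22 kΩ.
V_A = 30.7 × 12.22/25.82 = 14.53 mV.
Branch current I = V_A/R1 = 14.53/28.3 = 0.5135 µA.

I ≈ 0.514 µA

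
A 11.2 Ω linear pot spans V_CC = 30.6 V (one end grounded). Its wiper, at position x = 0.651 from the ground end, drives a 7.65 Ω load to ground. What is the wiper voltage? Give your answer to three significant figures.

Lower segment x·R_p = 7.291 Ω; upper segment (1−x)·R_p = 3.909 Ω.
Lower segment in parallel with the load: 7.291 ‖ 7.65 = 3.733 Ω.
Then V_out = V_CC · 3.733/(3.909 + 3.733) = 14.95 V.

V_out ≈ 14.9 V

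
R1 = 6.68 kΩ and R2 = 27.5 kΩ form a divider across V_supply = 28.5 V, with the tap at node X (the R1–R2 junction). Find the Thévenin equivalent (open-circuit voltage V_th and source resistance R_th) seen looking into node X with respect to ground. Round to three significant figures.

V_th ≈ 22.9 V, R_th ≈ 5.37 kΩ

Open-circuit (no load on X): V_th = V_supply · R2/(R1 + R2) = 28.5 × 27.5/(6.680 + 27.5) = 22.93 V.
With V_supply suppressed (replaced by a short), R_th = R1 ‖ R2 = (6.680 × 27.5)/(6.680 + 27.5) = 5.374 kΩ.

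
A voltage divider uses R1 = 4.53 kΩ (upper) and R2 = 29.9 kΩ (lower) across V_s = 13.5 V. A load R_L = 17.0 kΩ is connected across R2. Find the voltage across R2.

V_out ≈ 9.52 V

The load sits in parallel with R2, giving an effective lower resistance R2' = R2·R_L/(R2+R_L) = 10.84 kΩ.
Now apply the divider: V_out = 13.5 × 0.7052 = 9.521 V.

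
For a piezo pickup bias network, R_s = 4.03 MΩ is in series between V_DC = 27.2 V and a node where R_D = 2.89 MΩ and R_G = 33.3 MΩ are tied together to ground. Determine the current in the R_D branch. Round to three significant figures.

Parallel bank: R_p = 1/(1/2.89 + 1/33.3) = 2.659 MΩ.
V_A = 27.2 × 2.659/6.689 = 10.81 V.
I(R_D) = V_A / R_D = 10.81/2.89 = 3.742 µA.

I ≈ 3.74 µA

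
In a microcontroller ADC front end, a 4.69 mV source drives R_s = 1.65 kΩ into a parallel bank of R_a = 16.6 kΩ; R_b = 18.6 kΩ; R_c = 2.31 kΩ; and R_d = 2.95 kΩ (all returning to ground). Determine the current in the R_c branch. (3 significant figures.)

I ≈ 0.825 µA

Combine the parallel branches: R_p = (1/16.6 + 1/18.6 + 1/2.31 + 1/2.95)⁻¹ = 1.129 kΩ.
V_A by voltage divider: V_A = 4.69 × 1.129/(1.65 + 1.129) = 1.905 mV.
Branch current I = V_A/R_c = 1.905/2.31 = 0.8248 µA.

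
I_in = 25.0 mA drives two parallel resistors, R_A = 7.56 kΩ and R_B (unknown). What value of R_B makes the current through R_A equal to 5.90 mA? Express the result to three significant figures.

R_B ≈ 2.34 kΩ

In a two-way split, I_A/I_in = R_B/(R_A + R_B).
With f = 0.2360, R_B = R_A · f/(1−f) = 7.56 × 0.3089 = 2.335 kΩ.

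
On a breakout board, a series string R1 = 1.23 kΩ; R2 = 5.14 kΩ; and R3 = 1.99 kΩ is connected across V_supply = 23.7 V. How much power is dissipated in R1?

P ≈ 9.89 mW

The common current is I = 23.7/8.360 = 2.835 mA.
P(R1) = I²·R1 = (2.835)² × 1.23 = 9.885 mW.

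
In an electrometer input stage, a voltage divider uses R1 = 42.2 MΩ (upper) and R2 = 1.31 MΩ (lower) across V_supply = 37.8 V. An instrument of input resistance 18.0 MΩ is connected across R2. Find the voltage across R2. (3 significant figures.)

R2 ‖ R_L = (1.31 × 18.0)/(1.31 + 18.0) = 1.221 MΩ.
Then V_out = V_supply · R2'/(R1 + R2') = 37.8 × 1.221/43.42 = 1.063 V.

V_out ≈ 1.06 V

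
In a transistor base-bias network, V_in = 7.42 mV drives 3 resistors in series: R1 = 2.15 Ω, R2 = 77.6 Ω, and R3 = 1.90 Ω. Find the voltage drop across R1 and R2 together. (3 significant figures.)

V ≈ 7.25 mV

Total series resistance ΣR = 2.15 + 77.6 + 1.90 = 81.65 Ω.
R_{R1..R2} = 2.15 + 77.6 = 79.75 Ω.
V = V_in · R/ΣR = 7.42 × 0.9767 = 7.247 mV.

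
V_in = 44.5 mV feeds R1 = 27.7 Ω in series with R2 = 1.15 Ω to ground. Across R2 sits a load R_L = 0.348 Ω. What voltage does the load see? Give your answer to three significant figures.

R2 ‖ R_L = (1.15 × 0.348)/(1.15 + 0.348) = 0.2672 Ω.
Now apply the divider: V_out = 44.5 × 0.009552 = 0.4251 mV.
(Unloaded it would be 1.77 mV; the load pulls it down.)

V_out ≈ 0.425 mV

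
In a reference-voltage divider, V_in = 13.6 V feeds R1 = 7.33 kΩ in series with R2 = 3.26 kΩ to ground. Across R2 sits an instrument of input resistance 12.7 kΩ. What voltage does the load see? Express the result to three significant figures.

V_out ≈ 3.55 V

The load sits in parallel with R2, giving an effective lower resistance R2' = R2·R_L/(R2+R_L) = 2.594 kΩ.
Now apply the divider: V_out = 13.6 × 0.2614 = 3.555 V.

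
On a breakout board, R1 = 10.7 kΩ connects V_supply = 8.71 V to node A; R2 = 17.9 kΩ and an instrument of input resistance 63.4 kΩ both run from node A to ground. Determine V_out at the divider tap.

V_out ≈ 4.93 V

The load sits in parallel with R2, giving an effective lower resistance R2' = R2·R_L/(R2+R_L) = 13.96 kΩ.
Voltage divider with the loaded lower leg: V_out = 8.71 × 13.96/(10.7 + 13.96) = 8.71 × 0.5661 = 4.931 V.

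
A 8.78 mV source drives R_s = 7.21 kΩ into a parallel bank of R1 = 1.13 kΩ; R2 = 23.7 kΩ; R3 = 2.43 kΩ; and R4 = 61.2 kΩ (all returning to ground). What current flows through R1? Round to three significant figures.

Parallel bank: R_p = 1/(1/1.13 + 1/23.7 + 1/2.43 + 1/61.2) = 0.7380 kΩ.
V_A = 8.78 × 0.7380/7.948 = 0.8153 mV.
Branch current I = V_A/R1 = 0.8153/1.13 = 0.7215 µA.
(Equivalently: I_total = 1.105 µA, then current-divider fraction G_k/ΣG = 0.6531.)

I ≈ 0.721 µA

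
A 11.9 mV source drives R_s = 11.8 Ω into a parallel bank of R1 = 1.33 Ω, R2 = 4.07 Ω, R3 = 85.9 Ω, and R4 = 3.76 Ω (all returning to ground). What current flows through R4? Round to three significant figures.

I ≈ 0.197 mA

Parallel bank: R_p = 1/(1/1.33 + 1/4.07 + 1/85.9 + 1/3.76) = 0.7842 Ω.
V_A = 11.9 × 0.7842/12.58 = 0.7416 mV.
I(R4) = V_A / R4 = 0.7416/3.76 = 0.1972 mA.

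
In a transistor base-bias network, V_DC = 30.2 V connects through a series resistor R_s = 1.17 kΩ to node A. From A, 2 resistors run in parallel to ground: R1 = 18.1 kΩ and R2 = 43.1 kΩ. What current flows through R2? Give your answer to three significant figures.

I ≈ 0.642 mA

Combine the parallel branches: R_p = (1/18.1 + 1/43.1)⁻¹ = 12.75 kΩ.
Node voltage V_A = V_DC · R_p/(R_s + R_p) = 30.2 × 0.9159 = 27.66 V.
Branch current I = V_A/R2 = 27.66/43.1 = 0.6418 mA.
(Check via current divider: I_total = 2.170 mA; share G_k/ΣG = 0.2958 → same result.)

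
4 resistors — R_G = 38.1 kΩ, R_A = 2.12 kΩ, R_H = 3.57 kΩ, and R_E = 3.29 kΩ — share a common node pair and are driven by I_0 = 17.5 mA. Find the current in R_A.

I ≈ 7.63 mA

ΣG = 1/38.1 + 1/2.12 + 1/3.57 + 1/3.29 = 1.082.
Current divider: I(R_A) = I_0 · G_k/ΣG = 17.5 × (0.4717/1.082) = 17.5 × 0.4359 = 7.629 mA.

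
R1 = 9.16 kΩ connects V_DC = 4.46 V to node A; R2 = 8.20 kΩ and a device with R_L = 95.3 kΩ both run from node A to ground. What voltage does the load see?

R2 ‖ R_L = (8.20 × 95.3)/(8.20 + 95.3) = 7.550 kΩ.
Voltage divider with the loaded lower leg: V_out = 4.46 × 7.550/(9.16 + 7.550) = 4.46 × 0.4518 = 2.015 V.

V_out ≈ 2.02 V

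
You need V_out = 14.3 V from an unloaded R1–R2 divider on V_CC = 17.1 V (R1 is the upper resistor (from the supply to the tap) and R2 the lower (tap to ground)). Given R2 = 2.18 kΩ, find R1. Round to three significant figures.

The divider ratio is R2/(R1+R2) = 14.3/17.1 = 0.8363.
R1 = R2·(1/k − 1) = 2.18 × 0.1958 = 0.4269 kΩ.

R1 ≈ 0.427 kΩ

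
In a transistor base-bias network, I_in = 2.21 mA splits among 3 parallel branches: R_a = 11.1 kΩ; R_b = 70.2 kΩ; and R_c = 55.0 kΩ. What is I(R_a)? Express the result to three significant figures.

Conductances: ΣG = 1/11.1 + 1/70.2 + 1/55.0 = 0.1225 (1/kΩ).
By the current-divider rule, I = I_in · G_k/ΣG = 2.21 × 0.7353 = 1.625 mA.

I ≈ 1.63 mA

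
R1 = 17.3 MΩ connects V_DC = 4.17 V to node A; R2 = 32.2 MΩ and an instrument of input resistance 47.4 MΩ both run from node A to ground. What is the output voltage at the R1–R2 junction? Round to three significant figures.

First combine the lower leg with the load: R2 ‖ R_L = 19.17 MΩ.
Now apply the divider: V_out = 4.17 × 0.5257 = 2.192 V.

V_out ≈ 2.19 V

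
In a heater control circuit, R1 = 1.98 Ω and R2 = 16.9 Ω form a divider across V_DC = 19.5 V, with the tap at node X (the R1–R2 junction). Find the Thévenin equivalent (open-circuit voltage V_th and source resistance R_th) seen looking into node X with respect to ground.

V_th ≈ 17.5 V, R_th ≈ 1.77 Ω

Open-circuit (no load on X): V_th = V_DC · R2/(R1 + R2) = 19.5 × 16.9/(1.980 + 16.9) = 17.45 V.
With V_DC suppressed (replaced by a short), R_th = R1 ‖ R2 = (1.980 × 16.9)/(1.980 + 16.9) = 1.772 Ω.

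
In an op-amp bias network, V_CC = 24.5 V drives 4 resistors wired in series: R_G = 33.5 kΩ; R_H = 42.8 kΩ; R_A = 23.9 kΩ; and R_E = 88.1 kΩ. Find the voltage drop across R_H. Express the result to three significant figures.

V ≈ 5.57 V

Series total: ΣR = 33.5 + 42.8 + 23.9 + 88.1 = 188.3 kΩ.
Voltage divider: V = V_CC · (42.80 / 188.3) = 24.5 × 0.2273 = 5.569 V.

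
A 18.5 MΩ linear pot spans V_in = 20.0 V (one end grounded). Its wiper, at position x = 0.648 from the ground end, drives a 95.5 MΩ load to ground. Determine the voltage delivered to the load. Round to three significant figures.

V_out ≈ 12.4 V

The pot divides into 6.512 MΩ above the wiper and 11.99 MΩ below.
Lower segment in parallel with the load: 11.99 ‖ 95.5 = 10.65 MΩ.
Then V_out = V_in · 10.65/(6.512 + 10.65) = 12.41 V.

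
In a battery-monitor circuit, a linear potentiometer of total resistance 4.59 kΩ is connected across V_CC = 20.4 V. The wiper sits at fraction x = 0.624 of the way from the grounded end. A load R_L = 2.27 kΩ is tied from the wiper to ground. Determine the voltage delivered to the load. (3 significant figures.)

Split the track: R_lower = x·R_p = 2.864 kΩ, R_upper = (1−x)·R_p = 1.726 kΩ.
R_L loads the lower segment: effective lower R = 1.266 kΩ.
Then V_out = V_CC · 1.266/(1.726 + 1.266) = 8.634 V.

V_out ≈ 8.63 V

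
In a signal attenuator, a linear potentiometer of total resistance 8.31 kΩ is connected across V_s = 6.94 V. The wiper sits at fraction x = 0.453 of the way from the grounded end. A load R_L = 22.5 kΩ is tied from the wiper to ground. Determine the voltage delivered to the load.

Lower segment x·R_p = 3.764 kΩ; upper segment (1−x)·R_p = 4.546 kΩ.
R_L loads the lower segment: effective lower R = 3.225 kΩ.
Loaded-divider output: V_out = 6.94 × 0.4150 = 2.880 V.

V_out ≈ 2.88 V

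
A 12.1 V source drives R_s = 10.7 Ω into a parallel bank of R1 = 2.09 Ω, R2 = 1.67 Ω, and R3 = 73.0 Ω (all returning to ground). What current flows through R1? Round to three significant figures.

I ≈ 0.457 A

Parallel bank: R_p = 1/(1/2.09 + 1/1.67 + 1/73.0) = 0.9166 Ω.
V_A by voltage divider: V_A = 12.1 × 0.9166/(10.7 + 0.9166) = 0.9548 V.
I(R1) = V_A / R1 = 0.9548/2.09 = 0.4568 A.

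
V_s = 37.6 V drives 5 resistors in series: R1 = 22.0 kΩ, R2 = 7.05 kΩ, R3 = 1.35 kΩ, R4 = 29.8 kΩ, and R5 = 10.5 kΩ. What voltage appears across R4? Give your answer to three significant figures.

V ≈ 15.8 V

Series total: ΣR = 22.0 + 7.05 + 1.35 + 29.8 + 10.5 = 70.70 kΩ.
Voltage divider: V = V_s · (29.80 / 70.70) = 37.6 × 0.4215 = 15.85 V.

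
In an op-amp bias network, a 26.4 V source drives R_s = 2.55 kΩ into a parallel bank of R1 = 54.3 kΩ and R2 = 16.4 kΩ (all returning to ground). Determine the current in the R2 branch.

I ≈ 1.34 mA

Combine the parallel branches: R_p = (1/54.3 + 1/16.4)⁻¹ = 12.60 kΩ.
V_A = 26.4 × 12.60/15.15 = 21.96 V.
I(R2) = V_A / R2 = 21.96/16.4 = 1.339 mA.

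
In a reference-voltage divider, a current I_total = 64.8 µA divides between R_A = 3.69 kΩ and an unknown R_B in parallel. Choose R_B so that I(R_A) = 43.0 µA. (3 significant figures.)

R_B ≈ 7.28 kΩ

Two-branch current divider: I_A = I_total · R_B/(R_A + R_B).
43.0/64.8 = R_B/(R_A + R_B) → R_B = R_A · (0.6636)/(1 − 0.6636) = 3.69 × 1.972 = 7.278 kΩ.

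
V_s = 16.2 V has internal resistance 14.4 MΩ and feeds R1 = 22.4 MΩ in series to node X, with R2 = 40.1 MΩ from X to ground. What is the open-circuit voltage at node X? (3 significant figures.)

R1' = 14.4 + 22.4 = 36.80 MΩ (source resistance + R1).
V_th is the unloaded tap voltage: V_s · R2/(R1'+R2) = 16.2 × 0.5215 = 8.448 V.

V_th ≈ 8.45 V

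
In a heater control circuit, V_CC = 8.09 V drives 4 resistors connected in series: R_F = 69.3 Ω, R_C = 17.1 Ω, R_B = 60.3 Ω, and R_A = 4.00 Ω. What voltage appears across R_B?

V ≈ 3.24 V

Total series resistance ΣR = 69.3 + 17.1 + 60.3 + 4.00 = 150.7 Ω.
V = V_CC · R/ΣR = 8.09 × 0.4001 = 3.237 V.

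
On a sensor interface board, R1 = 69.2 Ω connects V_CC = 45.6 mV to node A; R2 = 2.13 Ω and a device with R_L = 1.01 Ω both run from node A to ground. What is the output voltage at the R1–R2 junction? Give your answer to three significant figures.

V_out ≈ 0.447 mV

First combine the lower leg with the load: R2 ‖ R_L = 0.6851 Ω.
Now apply the divider: V_out = 45.6 × 0.009804 = 0.4470 mV.
(Unloaded it would be 1.36 mV; the load pulls it down.)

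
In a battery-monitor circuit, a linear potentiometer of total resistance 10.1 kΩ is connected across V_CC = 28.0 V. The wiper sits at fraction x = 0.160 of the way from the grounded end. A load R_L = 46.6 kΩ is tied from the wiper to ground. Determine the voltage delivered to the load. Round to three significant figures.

V_out ≈ 4.35 V

Lower segment x·R_p = 1.616 kΩ; upper segment (1−x)·R_p = 8.484 kΩ.
(x·R_p) ‖ R_L = 1.562 kΩ.
Then V_out = V_CC · 1.562/(8.484 + 1.562) = 4.353 V.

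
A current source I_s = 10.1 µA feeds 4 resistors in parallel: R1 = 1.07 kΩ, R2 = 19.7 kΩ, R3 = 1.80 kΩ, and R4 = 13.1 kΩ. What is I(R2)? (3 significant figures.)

I ≈ 0.317 µA

Total conductance ΣG = 1/1.07 + 1/19.7 + 1/1.80 + 1/13.1 = 1.617 (units of 1/kΩ).
Current divider: I(R2) = I_s · G_k/ΣG = 10.1 × (0.05076/1.617) = 10.1 × 0.03139 = 0.3170 µA.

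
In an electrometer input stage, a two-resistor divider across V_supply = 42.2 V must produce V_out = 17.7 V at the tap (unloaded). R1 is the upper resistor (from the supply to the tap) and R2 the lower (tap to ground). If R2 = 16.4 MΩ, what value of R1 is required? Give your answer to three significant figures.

R1 ≈ 22.7 MΩ

Required fraction k = V_out/V_supply = 0.4194.
Rearranging, R1 = R2·(1−k)/k = 16.4 × 1.384 = 22.70 MΩ.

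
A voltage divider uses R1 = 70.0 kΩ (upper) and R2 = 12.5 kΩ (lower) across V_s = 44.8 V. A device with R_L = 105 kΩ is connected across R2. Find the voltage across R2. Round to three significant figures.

First combine the lower leg with the load: R2 ‖ R_L = 11.17 kΩ.
Now apply the divider: V_out = 44.8 × 0.1376 = 6.165 V.

V_out ≈ 6.17 V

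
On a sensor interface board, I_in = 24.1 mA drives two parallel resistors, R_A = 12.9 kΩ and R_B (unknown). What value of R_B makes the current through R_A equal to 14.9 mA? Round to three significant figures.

In a two-way split, I_A/I_in = R_B/(R_A + R_B).
With f = 0.6183, R_B = R_A · f/(1−f) = 12.9 × 1.620 = 20.89 kΩ.

R_B ≈ 20.9 kΩ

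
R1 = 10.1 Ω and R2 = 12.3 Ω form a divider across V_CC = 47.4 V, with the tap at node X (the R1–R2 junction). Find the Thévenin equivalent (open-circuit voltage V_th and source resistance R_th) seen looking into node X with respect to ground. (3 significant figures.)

V_th ≈ 26.0 V, R_th ≈ 5.55 Ω

Open-circuit (no load on X): V_th = V_CC · R2/(R1 + R2) = 47.4 × 12.3/(10.10 + 12.3) = 26.03 V.
With V_CC suppressed (replaced by a short), R_th = R1 ‖ R2 = (10.10 × 12.3)/(10.10 + 12.3) = 5.546 Ω.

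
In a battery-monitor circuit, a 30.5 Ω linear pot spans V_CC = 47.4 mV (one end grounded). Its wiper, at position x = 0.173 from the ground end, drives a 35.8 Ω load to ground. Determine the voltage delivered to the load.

V_out ≈ 7.31 mV

Split the track: R_lower = x·R_p = 5.276 Ω, R_upper = (1−x)·R_p = 25.22 Ω.
R_L loads the lower segment: effective lower R = 4.599 Ω.
V_out = 47.4 × 4.599/(25.22 + 4.599) = 7.309 mV.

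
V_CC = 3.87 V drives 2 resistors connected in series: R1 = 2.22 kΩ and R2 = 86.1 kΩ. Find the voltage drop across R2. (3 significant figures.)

Series total: ΣR = 2.22 + 86.1 = 88.32 kΩ.
By the voltage-divider rule, V = 3.87 × 86.10/88.32 = 3.773 V.

V ≈ 3.77 V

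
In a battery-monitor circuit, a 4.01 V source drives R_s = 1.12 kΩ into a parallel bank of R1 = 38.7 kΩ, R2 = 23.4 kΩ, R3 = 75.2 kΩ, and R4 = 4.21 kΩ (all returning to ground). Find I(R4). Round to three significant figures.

I ≈ 0.702 mA

Equivalent of the parallel group: R_p = 3.131 kΩ.
V_A by voltage divider: V_A = 4.01 × 3.131/(1.12 + 3.131) = 2.953 V.
I(R4) = V_A / R4 = 2.953/4.21 = 0.7015 mA.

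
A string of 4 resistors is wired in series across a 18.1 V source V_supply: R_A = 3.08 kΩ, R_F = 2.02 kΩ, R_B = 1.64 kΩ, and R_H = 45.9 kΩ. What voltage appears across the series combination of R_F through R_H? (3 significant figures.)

V ≈ 17.0 V

Series total: ΣR = 3.08 + 2.02 + 1.64 + 45.9 = 52.64 kΩ.
R_{R_F..R_H} = 2.02 + 1.64 + 45.9 = 49.56 kΩ.
Voltage divider: V = V_supply · (49.56 / 52.64) = 18.1 × 0.9415 = 17.04 V.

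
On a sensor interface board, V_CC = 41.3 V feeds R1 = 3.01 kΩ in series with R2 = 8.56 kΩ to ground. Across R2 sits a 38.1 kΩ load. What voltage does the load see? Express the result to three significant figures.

V_out ≈ 28.9 V

R2 ‖ R_L = (8.56 × 38.1)/(8.56 + 38.1) = 6.990 kΩ.
Now apply the divider: V_out = 41.3 × 0.6990 = 28.87 V.
(Unloaded it would be 30.6 V; the load pulls it down.)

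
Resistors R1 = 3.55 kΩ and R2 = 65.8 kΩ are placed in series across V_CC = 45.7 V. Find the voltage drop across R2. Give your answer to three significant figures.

V ≈ 43.4 V

ΣR = 3.55 + 65.8 = 69.35 kΩ.
By the voltage-divider rule, V = 45.7 × 65.80/69.35 = 43.36 V.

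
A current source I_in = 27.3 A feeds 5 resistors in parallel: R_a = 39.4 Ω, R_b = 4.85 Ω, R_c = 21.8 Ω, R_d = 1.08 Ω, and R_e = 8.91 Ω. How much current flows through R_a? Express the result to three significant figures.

I ≈ 0.527 A

ΣG = 1/39.4 + 1/4.85 + 1/21.8 + 1/1.08 + 1/8.91 = 1.316.
By the current-divider rule, I = I_in · G_k/ΣG = 27.3 × 0.01929 = 0.5267 A.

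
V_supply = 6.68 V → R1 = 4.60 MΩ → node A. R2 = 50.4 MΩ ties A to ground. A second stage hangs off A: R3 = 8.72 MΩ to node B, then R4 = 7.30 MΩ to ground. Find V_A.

Looking into the second stage from A: R3 + R4 = 16.02 MΩ appears in parallel with R2.
R2 ‖ (R3+R4) = 12.16 MΩ.
V_A = 6.68 × 12.16/(4.60 + 12.16) = 4.846 V.

V_A ≈ 4.85 V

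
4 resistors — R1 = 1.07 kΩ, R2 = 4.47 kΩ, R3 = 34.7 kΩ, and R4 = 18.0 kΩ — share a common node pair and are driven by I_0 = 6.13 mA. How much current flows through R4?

ΣG = 1/1.07 + 1/4.47 + 1/34.7 + 1/18.0 = 1.243.
By the current-divider rule, I = I_0 · G_k/ΣG = 6.13 × 0.04471 = 0.2741 mA.

I ≈ 0.274 mA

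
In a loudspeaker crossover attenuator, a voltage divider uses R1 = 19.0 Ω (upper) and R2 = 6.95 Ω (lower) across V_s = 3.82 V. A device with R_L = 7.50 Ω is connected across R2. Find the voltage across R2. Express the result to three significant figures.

R2 ‖ R_L = (6.95 × 7.50)/(6.95 + 7.50) = 3.607 Ω.
Then V_out = V_s · R2'/(R1 + R2') = 3.82 × 3.607/22.61 = 0.6095 V.

V_out ≈ 0.610 V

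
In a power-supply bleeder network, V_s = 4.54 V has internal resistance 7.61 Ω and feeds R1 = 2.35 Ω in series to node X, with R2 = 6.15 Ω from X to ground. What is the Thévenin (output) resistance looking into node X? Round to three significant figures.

R1' = 7.61 + 2.35 = 9.960 Ω (source resistance + R1).
Zeroing V_s shorts the top of R1' to ground, so R_th = R1' ‖ R2 = 3.802 Ω.

R_th ≈ 3.80 Ω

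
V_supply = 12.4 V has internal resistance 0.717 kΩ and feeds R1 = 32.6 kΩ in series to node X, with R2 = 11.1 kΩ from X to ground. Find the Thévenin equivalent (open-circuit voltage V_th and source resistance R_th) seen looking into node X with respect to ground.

R1' = 0.717 + 32.6 = 33.32 kΩ (source resistance + R1).
V_th is the unloaded tap voltage: V_supply · R2/(R1'+R2) = 12.4 × 0.2499 = 3.099 V.
Zeroing V_supply shorts the top of R1' to ground, so R_th = R1' ‖ R2 = 8.326 kΩ.

V_th ≈ 3.10 V, R_th ≈ 8.33 kΩ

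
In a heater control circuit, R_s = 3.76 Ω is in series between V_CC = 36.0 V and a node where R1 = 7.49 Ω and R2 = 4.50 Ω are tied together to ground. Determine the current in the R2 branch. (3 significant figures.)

I ≈ 3.42 A

Parallel bank: R_p = 1/(1/7.49 + 1/4.50) = 2.811 Ω.
Node voltage V_A = V_CC · R_p/(R_s + R_p) = 36.0 × 0.4278 = 15.40 V.
I(R2) = V_A / R2 = 15.40/4.50 = 3.422 A.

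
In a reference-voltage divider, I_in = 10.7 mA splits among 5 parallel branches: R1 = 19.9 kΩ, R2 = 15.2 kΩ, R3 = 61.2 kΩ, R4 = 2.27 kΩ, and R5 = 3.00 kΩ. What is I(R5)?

I ≈ 3.94 mA

ΣG = 1/19.9 + 1/15.2 + 1/61.2 + 1/2.27 + 1/3.00 = 0.9062.
By the current-divider rule, I = I_in · G_k/ΣG = 10.7 × 0.3678 = 3.936 mA.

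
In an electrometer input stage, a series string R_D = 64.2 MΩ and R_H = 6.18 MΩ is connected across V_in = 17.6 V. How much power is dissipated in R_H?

P ≈ 0.386 µW

Series current I = V_in/ΣR = 17.6/70.38 = 0.2501 µA.
P(R_H) = I²·R_H = (0.2501)² × 6.18 = 0.3865 µW.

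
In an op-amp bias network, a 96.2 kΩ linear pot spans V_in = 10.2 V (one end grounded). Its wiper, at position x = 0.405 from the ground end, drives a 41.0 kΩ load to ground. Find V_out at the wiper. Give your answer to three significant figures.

Lower segment x·R_p = 38.96 kΩ; upper segment (1−x)·R_p = 57.24 kΩ.
(x·R_p) ‖ R_L = 19.98 kΩ.
Loaded-divider output: V_out = 10.2 × 0.2587 = 2.639 V.

V_out ≈ 2.64 V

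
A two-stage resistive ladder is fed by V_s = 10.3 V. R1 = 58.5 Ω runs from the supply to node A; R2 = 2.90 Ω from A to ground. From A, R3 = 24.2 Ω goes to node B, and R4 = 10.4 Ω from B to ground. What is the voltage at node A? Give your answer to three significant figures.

V_A ≈ 0.451 V

Looking into the second stage from A: R3 + R4 = 34.60 Ω appears in parallel with R2.
R2 ‖ (R3+R4) = 2.676 Ω.
So V_A = 10.3 × 0.04374 = 0.4505 V.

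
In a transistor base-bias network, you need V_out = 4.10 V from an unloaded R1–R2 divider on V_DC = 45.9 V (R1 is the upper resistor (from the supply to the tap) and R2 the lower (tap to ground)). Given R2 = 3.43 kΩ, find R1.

The divider ratio is R2/(R1+R2) = 4.10/45.9 = 0.08932.
So R1 = R2 · (V_DC/V_out − 1) = 3.43 × (45.9/4.10 − 1) = 3.43 × 10.20 = 34.97 kΩ.

R1 ≈ 35.0 kΩ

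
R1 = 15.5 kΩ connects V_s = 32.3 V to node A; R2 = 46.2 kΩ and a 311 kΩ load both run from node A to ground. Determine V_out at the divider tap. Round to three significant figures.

V_out ≈ 23.3 V

The load sits in parallel with R2, giving an effective lower resistance R2' = R2·R_L/(R2+R_L) = 40.22 kΩ.
Now apply the divider: V_out = 32.3 × 0.7218 = 23.32 V.
(Unloaded it would be 24.2 V; the load pulls it down.)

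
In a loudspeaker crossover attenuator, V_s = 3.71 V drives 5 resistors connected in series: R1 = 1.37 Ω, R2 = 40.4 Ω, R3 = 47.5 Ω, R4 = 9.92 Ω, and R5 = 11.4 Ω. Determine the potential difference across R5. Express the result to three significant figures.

V ≈ 0.382 V

Series total: ΣR = 1.37 + 40.4 + 47.5 + 9.92 + 11.4 = 110.6 Ω.
By the voltage-divider rule, V = 3.71 × 11.40/110.6 = 0.3824 V.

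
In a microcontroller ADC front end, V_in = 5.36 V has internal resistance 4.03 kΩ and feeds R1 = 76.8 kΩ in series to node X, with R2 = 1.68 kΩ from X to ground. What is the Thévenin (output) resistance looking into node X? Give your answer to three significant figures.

R1' = 4.03 + 76.8 = 80.83 kΩ (source resistance + R1).
Zeroing V_in shorts the top of R1' to ground, so R_th = R1' ‖ R2 = 1.646 kΩ.

R_th ≈ 1.65 kΩ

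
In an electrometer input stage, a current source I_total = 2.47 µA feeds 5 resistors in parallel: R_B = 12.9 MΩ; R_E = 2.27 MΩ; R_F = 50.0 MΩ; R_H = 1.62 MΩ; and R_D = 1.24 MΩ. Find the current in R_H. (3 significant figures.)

ΣG = 1/12.9 + 1/2.27 + 1/50.0 + 1/1.62 + 1/1.24 = 1.962.
Current divider: I(R_H) = I_total · G_k/ΣG = 2.47 × (0.6173/1.962) = 2.47 × 0.3147 = 0.7772 µA.

I ≈ 0.777 µA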